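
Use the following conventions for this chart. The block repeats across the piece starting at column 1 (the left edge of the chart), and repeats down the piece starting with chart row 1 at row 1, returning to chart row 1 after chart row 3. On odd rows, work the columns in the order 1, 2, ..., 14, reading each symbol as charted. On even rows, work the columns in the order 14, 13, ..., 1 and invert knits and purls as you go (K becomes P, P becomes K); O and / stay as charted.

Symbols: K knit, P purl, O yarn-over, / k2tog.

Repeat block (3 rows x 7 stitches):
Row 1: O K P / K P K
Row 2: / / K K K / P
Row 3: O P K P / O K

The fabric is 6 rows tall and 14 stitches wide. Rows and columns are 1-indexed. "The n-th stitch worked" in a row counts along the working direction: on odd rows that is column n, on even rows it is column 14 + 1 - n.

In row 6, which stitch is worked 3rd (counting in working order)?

Row 6: (6-1) mod 3 = 2, so use chart row 3. Even row -> WS.
Chart row 3 tiled across columns 1-14: O P K P / O K O P K P / O K
WS row: flip the tiled sequence (start at column 14) and apply K<->P; O and / stay.
Row 6 as worked: P O / K P K O P O / K P K O
The 3rd stitch worked is /.

Result:
/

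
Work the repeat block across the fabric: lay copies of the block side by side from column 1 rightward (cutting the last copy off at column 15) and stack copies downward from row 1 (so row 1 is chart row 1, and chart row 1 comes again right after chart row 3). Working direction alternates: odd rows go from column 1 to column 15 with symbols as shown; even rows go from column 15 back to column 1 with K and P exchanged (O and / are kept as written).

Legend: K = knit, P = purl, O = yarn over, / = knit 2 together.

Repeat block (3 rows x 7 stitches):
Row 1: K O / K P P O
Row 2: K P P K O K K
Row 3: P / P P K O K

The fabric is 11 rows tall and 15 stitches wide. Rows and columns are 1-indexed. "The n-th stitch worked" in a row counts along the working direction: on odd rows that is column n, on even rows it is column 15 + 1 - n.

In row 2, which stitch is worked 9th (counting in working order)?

For row 2: chart row = ((2-1) mod 3) + 1 = 2; this is a WS (even) row.
Chart row 2 tiled across columns 1-15: K P P K O K K K P P K O K K K
WS row: flip the tiled sequence (start at column 15) and apply K<->P; O and / stay.
Row 2 as worked: P P P O P K K P P P O P K K P
The 9th stitch worked is P.

Result:
P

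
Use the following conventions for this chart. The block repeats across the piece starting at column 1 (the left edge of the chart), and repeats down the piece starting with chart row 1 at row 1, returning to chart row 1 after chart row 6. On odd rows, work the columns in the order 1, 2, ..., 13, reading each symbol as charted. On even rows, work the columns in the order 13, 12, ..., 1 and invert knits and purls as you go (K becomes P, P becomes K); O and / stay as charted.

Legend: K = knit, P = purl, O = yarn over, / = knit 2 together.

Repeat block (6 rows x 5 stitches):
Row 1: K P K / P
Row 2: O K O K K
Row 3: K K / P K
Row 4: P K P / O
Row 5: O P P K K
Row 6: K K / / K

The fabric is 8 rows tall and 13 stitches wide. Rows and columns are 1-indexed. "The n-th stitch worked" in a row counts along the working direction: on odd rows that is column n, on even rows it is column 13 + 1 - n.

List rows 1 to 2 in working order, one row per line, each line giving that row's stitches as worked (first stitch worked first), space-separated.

Row 1: chart row 1, RS - tile across columns 1-13 and work as-is.
Row 2: chart row 2, WS - tiled (columns 1-13): O K O K K O K O K K O K O; work from column 13 back to 1 with K<->P swapped.

== ROWS AS WORKED ==
K P K / P K P K / P K P K
O P O P P O P O P P O P O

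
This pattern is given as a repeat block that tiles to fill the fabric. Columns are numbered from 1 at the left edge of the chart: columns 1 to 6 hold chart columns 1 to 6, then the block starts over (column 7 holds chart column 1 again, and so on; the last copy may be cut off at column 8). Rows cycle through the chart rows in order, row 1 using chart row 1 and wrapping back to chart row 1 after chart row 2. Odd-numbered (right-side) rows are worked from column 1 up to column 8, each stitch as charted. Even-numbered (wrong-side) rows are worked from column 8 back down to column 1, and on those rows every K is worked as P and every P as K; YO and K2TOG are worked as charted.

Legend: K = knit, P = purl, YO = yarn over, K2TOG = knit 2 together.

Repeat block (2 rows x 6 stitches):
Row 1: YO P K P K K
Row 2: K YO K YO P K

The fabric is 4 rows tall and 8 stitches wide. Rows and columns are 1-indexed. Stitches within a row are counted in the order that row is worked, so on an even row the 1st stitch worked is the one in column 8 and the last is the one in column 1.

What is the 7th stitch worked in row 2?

For row 2: chart row = ((2-1) mod 2) + 1 = 2; this is a WS (even) row.
Chart row 2 tiled across columns 1-8: K YO K YO P K K YO
WS: work from column 8 back to column 1 (reverse the tiled row), swapping K<->P (YO and K2TOG unchanged).
Row 2 as worked: YO P P K YO P YO P
The 7th stitch worked is YO.

== STITCH ==
YO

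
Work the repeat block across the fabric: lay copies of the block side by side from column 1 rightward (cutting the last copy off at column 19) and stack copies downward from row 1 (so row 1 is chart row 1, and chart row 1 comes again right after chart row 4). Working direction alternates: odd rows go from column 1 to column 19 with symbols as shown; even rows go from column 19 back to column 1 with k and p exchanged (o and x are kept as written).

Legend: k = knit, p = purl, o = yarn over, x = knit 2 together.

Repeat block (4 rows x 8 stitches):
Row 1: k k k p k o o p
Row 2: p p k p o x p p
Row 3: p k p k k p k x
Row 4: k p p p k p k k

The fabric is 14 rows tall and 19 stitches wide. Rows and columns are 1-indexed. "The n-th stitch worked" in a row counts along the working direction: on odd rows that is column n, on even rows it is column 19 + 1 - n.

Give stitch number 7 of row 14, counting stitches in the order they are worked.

For row 14: chart row = ((14-1) mod 4) + 1 = 2; this is a WS (even) row.
Chart row 2 tiled across columns 1-19: p p k p o x p p p p k p o x p p p p k
WS row: flip the tiled sequence (start at column 19) and apply k<->p; o and x stay.
Row 14 as worked: p k k k k x o k p k k k k x o k p k k
Stitch 7 in working order -> o

Stitch:
o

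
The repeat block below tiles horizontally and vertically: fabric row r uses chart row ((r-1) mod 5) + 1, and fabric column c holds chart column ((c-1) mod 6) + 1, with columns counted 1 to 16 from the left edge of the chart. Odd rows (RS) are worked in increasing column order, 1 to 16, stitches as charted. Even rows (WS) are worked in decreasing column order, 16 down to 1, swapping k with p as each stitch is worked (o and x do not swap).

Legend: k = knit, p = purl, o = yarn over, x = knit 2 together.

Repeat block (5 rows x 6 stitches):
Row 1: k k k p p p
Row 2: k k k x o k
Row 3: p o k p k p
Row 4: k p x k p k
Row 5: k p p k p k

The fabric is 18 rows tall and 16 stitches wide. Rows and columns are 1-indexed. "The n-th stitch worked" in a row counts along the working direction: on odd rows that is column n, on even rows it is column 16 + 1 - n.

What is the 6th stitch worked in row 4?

Stitch:
k

Derivation:
Row 4 uses chart row ((4-1) mod 5)+1 = 4. Row 4 is even, so WS.
Chart row 4 tiled across columns 1-16: k p x k p k k p x k p k k p x k
WS row: flip the tiled sequence (start at column 16) and apply k<->p; o and x stay.
Row 4 as worked: p x k p p k p x k p p k p x k p
Stitch 6 in working order -> k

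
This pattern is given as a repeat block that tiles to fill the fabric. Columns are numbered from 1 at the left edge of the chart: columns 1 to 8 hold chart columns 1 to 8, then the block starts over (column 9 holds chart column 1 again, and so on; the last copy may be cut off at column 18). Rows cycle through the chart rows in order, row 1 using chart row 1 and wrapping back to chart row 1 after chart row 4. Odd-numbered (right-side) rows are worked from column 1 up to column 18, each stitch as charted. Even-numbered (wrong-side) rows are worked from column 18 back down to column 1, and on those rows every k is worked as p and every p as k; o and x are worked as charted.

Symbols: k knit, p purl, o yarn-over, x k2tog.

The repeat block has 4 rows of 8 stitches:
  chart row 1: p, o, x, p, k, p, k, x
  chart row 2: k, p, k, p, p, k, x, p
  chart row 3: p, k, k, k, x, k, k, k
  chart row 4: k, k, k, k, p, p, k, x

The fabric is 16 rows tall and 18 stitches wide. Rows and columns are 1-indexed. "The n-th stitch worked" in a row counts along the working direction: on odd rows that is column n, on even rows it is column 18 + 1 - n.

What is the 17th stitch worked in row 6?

Result:
k

Derivation:
Row 6 uses chart row ((6-1) mod 4)+1 = 2. Row 6 is even, so WS.
Chart row 2 tiled across columns 1-18: k p k p p k x p k p k p p k x p k p
WS row: flip the tiled sequence (start at column 18) and apply k<->p; o and x stay.
Row 6 as worked: k p k x p k k p k p k x p k k p k p
The 17th stitch worked is k.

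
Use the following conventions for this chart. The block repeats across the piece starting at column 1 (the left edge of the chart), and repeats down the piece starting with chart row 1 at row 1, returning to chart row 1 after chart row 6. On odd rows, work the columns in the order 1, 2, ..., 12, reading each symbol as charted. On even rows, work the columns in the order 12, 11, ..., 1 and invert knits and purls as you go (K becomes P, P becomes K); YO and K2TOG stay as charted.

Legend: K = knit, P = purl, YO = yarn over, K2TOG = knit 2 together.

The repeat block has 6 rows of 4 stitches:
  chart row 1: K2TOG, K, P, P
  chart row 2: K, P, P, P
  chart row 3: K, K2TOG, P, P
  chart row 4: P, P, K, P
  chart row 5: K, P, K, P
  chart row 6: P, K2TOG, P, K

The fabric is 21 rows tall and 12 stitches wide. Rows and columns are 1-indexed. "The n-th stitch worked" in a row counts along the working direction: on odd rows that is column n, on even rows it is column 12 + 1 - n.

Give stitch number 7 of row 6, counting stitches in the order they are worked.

For row 6: chart row = ((6-1) mod 6) + 1 = 6; this is a WS (even) row.
Chart row 6 tiled across columns 1-12: P K2TOG P K P K2TOG P K P K2TOG P K
WS: work from column 12 back to column 1 (reverse the tiled row), swapping K<->P (YO and K2TOG unchanged).
Row 6 as worked: P K K2TOG K P K K2TOG K P K K2TOG K
Stitch 7 in working order -> K2TOG

== STITCH ==
K2TOG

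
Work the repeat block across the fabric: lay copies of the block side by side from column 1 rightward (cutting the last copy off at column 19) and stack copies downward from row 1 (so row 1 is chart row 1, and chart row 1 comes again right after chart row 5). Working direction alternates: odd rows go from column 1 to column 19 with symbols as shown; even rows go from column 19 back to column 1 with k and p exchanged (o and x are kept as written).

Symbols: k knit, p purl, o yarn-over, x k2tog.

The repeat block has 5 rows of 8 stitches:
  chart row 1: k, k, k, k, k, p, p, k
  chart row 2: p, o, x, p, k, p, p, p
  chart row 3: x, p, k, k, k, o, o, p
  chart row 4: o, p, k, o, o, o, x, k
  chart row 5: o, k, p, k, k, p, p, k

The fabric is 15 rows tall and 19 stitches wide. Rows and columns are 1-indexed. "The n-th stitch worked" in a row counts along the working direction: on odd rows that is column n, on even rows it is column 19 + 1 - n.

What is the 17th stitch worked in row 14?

For row 14: chart row = ((14-1) mod 5) + 1 = 4; this is a WS (even) row.
Chart row 4 tiled across columns 1-19: o p k o o o x k o p k o o o x k o p k
WS row: flip the tiled sequence (start at column 19) and apply k<->p; o and x stay.
Row 14 as worked: p k o p x o o o p k o p x o o o p k o
The 17th stitch worked is p.

Result:
p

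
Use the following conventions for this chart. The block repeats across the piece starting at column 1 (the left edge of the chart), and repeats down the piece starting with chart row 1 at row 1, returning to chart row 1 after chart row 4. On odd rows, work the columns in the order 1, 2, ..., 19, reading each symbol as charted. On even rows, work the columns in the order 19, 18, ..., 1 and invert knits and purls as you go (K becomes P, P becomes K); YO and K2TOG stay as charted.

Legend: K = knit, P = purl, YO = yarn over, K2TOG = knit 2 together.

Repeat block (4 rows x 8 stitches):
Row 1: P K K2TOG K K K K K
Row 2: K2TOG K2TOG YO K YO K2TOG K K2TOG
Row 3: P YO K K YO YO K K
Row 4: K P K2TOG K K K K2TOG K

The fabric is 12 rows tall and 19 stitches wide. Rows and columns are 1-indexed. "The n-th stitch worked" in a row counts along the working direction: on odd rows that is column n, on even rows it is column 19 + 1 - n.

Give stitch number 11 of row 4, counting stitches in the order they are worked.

Row 4 uses chart row ((4-1) mod 4)+1 = 4. Row 4 is even, so WS.
Chart row 4 tiled across columns 1-19: K P K2TOG K K K K2TOG K K P K2TOG K K K K2TOG K K P K2TOG
WS: work from column 19 back to column 1 (reverse the tiled row), swapping K<->P (YO and K2TOG unchanged).
Row 4 as worked: K2TOG K P P K2TOG P P P K2TOG K P P K2TOG P P P K2TOG K P
Counting 11 along the worked row gives P.

Result:
P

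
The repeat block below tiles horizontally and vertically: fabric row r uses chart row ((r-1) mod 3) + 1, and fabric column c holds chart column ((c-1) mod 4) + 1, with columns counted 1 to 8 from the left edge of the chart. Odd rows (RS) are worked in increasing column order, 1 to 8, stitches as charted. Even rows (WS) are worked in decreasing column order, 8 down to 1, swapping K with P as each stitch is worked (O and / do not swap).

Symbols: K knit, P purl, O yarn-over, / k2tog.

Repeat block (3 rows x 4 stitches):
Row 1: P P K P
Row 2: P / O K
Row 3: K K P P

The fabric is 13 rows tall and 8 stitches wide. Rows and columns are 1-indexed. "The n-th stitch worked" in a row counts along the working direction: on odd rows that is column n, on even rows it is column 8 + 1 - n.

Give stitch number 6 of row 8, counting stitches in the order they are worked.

Stitch:
O

Derivation:
Row 8: (8-1) mod 3 = 1, so use chart row 2. Even row -> WS.
Chart row 2 tiled across columns 1-8: P / O K P / O K
Wrong side: read the tiled row from column 8 down to 1 and exchange K with P (leave O, /).
Row 8 as worked: P O / K P O / K
Counting 6 along the worked row gives O.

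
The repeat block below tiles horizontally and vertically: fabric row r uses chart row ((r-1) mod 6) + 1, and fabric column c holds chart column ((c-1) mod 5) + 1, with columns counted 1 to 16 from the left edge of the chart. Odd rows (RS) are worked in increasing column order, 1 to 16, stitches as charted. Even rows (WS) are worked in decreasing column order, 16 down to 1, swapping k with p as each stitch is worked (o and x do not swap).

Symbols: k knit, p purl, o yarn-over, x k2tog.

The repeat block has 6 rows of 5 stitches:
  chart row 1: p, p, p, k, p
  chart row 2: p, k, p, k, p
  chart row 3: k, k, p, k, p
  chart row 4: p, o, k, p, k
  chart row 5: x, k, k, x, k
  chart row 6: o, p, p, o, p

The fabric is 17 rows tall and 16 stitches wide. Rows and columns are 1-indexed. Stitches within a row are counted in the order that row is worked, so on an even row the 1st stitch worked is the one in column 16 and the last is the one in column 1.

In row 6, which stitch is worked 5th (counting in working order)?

Row 6 uses chart row ((6-1) mod 6)+1 = 6. Row 6 is even, so WS.
Chart row 6 tiled across columns 1-16: o p p o p o p p o p o p p o p o
WS: work from column 16 back to column 1 (reverse the tiled row), swapping k<->p (o and x unchanged).
Row 6 as worked: o k o k k o k o k k o k o k k o
The 5th stitch worked is k.

== STITCH ==
k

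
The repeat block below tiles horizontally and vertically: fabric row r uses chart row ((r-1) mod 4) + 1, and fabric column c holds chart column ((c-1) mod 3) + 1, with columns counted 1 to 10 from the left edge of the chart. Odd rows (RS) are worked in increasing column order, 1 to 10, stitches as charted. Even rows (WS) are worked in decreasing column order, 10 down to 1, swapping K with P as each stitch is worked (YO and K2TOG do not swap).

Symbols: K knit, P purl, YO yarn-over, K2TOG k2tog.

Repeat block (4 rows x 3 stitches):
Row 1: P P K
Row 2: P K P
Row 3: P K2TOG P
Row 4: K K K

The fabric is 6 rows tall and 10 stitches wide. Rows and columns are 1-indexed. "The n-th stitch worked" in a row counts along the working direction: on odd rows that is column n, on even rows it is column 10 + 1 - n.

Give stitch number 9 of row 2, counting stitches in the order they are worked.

For row 2: chart row = ((2-1) mod 4) + 1 = 2; this is a WS (even) row.
Chart row 2 tiled across columns 1-10: P K P P K P P K P P
WS: work from column 10 back to column 1 (reverse the tiled row), swapping K<->P (YO and K2TOG unchanged).
Row 2 as worked: K K P K K P K K P K
The 9th stitch worked is P.

== STITCH ==
P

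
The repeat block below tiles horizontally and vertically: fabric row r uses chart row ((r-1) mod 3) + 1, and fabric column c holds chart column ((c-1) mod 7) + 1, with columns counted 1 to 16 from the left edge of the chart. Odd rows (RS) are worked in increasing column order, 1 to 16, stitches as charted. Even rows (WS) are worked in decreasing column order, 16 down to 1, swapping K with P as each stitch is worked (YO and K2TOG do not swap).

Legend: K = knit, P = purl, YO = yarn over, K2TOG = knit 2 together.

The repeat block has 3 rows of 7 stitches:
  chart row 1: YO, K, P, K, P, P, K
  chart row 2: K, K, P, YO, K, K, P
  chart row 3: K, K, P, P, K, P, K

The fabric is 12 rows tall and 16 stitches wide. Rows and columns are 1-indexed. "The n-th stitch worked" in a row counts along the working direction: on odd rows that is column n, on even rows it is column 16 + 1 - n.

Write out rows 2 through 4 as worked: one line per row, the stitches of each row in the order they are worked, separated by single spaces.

Row 2: chart row 2, WS - tiled (columns 1-16): K K P YO K K P K K P YO K K P K K; work from column 16 back to 1 with K<->P swapped.
Row 3: chart row 3, RS - tile across columns 1-16 and work as-is.
Row 4: chart row 1, WS - tiled (columns 1-16): YO K P K P P K YO K P K P P K YO K; work from column 16 back to 1 with K<->P swapped.

Result:
P P K P P YO K P P K P P YO K P P
K K P P K P K K K P P K P K K K
P YO P K K P K P YO P K K P K P YO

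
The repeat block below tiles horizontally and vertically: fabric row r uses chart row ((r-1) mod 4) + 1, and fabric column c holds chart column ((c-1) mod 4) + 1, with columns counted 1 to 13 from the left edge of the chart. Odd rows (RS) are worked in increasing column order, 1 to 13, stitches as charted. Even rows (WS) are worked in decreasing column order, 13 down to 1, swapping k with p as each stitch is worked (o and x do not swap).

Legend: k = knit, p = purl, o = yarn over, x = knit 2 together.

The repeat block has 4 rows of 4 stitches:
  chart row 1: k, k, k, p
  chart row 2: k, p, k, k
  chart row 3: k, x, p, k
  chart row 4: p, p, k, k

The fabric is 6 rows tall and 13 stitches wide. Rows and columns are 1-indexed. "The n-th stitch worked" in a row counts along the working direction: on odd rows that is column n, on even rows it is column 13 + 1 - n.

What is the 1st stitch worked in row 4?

Stitch:
k

Derivation:
Row 4 uses chart row ((4-1) mod 4)+1 = 4. Row 4 is even, so WS.
Chart row 4 tiled across columns 1-13: p p k k p p k k p p k k p
WS: work from column 13 back to column 1 (reverse the tiled row), swapping k<->p (o and x unchanged).
Row 4 as worked: k p p k k p p k k p p k k
Counting 1 along the worked row gives k.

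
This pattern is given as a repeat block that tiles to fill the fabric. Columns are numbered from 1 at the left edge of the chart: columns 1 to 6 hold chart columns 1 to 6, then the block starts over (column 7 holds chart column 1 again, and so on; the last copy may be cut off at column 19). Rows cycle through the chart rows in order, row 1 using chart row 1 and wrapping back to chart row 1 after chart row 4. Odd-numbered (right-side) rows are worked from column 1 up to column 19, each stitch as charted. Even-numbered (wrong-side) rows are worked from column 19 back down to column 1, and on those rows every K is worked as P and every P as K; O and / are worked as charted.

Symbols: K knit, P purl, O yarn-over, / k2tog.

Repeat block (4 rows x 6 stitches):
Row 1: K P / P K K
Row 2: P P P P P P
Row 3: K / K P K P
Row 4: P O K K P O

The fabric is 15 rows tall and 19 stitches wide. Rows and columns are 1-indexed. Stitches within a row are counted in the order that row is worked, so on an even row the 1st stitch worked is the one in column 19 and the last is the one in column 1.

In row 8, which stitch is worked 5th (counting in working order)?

Result:
P

Derivation:
Row 8: (8-1) mod 4 = 3, so use chart row 4. Even row -> WS.
Chart row 4 tiled across columns 1-19: P O K K P O P O K K P O P O K K P O P
WS: work from column 19 back to column 1 (reverse the tiled row), swapping K<->P (O and / unchanged).
Row 8 as worked: K O K P P O K O K P P O K O K P P O K
Stitch 5 in working order -> P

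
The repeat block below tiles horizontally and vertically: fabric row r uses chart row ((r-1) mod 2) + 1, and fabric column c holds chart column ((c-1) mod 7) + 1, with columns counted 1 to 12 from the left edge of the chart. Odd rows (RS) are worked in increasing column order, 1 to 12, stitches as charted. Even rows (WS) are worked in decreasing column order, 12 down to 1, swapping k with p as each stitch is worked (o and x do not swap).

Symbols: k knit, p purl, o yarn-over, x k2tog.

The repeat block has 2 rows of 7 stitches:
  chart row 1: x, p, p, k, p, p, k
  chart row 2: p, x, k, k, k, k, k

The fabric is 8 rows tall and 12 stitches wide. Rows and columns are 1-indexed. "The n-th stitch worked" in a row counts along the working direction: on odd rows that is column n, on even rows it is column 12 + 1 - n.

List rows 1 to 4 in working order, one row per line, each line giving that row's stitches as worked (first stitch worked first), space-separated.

Rows as worked:
x p p k p p k x p p k p
p p p x k p p p p p x k
x p p k p p k x p p k p
p p p x k p p p p p x k

Derivation:
Row 1: chart row 1, RS - tile across columns 1-12 and work as-is.
Row 2: chart row 2, WS - tiled (columns 1-12): p x k k k k k p x k k k; work from column 12 back to 1 with k<->p swapped.
Row 3: chart row 1, RS - tile across columns 1-12 and work as-is.
Row 4: chart row 2, WS - tiled (columns 1-12): p x k k k k k p x k k k; work from column 12 back to 1 with k<->p swapped.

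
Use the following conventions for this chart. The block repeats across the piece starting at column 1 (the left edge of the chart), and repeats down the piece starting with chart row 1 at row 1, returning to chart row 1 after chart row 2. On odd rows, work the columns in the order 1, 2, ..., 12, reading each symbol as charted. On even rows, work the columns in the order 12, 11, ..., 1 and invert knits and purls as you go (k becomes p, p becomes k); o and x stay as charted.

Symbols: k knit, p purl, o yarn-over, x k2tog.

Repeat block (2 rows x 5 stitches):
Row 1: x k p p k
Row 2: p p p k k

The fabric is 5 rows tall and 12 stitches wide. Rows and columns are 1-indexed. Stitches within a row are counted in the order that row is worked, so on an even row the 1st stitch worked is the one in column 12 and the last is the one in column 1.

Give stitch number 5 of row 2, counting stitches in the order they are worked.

Result:
k

Derivation:
Row 2: (2-1) mod 2 = 1, so use chart row 2. Even row -> WS.
Chart row 2 tiled across columns 1-12: p p p k k p p p k k p p
Wrong side: read the tiled row from column 12 down to 1 and exchange k with p (leave o, x).
Row 2 as worked: k k p p k k k p p k k k
Stitch 5 in working order -> k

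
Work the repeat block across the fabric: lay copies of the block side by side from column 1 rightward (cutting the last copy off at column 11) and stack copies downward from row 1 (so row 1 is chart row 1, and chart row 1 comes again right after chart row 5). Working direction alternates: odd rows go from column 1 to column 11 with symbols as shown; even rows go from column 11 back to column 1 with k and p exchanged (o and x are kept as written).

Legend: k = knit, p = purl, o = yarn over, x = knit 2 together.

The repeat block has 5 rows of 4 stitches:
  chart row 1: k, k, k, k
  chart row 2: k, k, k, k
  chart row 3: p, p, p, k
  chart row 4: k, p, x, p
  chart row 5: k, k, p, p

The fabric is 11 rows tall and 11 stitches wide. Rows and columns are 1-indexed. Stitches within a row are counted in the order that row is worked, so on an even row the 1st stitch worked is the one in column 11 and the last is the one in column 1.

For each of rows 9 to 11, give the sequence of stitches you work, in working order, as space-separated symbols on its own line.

Row 9: chart row 4, RS - tile across columns 1-11 and work as-is.
Row 10: chart row 5, WS - tiled (columns 1-11): k k p p k k p p k k p; work from column 11 back to 1 with k<->p swapped.
Row 11: chart row 1, RS - tile across columns 1-11 and work as-is.

Result:
k p x p k p x p k p x
k p p k k p p k k p p
k k k k k k k k k k k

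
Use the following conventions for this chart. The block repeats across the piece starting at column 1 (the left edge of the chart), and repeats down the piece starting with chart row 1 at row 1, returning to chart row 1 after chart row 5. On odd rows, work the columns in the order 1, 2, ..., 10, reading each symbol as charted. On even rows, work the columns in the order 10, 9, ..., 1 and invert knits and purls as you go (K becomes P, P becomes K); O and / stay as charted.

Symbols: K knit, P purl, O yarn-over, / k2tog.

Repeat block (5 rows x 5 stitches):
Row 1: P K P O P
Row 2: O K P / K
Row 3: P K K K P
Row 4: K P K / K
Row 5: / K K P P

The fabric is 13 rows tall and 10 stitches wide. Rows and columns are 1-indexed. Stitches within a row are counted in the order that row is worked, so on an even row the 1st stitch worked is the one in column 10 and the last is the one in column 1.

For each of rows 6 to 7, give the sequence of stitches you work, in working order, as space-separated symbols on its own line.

Row 6: chart row 1, WS - tiled (columns 1-10): P K P O P P K P O P; work from column 10 back to 1 with K<->P swapped.
Row 7: chart row 2, RS - tile across columns 1-10 and work as-is.

== ROWS AS WORKED ==
K O K P K K O K P K
O K P / K O K P / K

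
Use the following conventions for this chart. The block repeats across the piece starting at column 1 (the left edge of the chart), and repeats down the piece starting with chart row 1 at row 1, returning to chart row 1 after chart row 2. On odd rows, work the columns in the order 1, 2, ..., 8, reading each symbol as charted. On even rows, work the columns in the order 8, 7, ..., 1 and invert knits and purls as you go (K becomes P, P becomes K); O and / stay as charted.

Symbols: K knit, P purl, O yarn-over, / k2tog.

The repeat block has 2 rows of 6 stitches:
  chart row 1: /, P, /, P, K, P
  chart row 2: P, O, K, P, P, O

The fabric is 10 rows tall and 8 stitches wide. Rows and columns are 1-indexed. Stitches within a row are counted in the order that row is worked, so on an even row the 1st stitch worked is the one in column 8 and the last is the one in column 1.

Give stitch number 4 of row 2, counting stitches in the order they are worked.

Result:
K

Derivation:
For row 2: chart row = ((2-1) mod 2) + 1 = 2; this is a WS (even) row.
Chart row 2 tiled across columns 1-8: P O K P P O P O
WS: work from column 8 back to column 1 (reverse the tiled row), swapping K<->P (O and / unchanged).
Row 2 as worked: O K O K K P O K
Counting 4 along the worked row gives K.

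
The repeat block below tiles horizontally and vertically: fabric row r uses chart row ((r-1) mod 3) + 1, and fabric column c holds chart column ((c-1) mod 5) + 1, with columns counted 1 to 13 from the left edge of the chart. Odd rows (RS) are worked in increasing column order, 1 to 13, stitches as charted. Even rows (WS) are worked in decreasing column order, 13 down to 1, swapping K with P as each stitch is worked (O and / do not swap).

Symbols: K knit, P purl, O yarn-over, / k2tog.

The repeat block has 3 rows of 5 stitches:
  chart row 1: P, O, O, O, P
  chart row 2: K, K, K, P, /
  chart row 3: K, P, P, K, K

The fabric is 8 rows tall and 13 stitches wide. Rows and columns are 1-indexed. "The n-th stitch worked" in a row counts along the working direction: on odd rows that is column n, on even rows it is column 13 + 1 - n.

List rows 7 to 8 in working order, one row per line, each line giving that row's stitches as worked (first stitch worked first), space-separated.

Rows as worked:
P O O O P P O O O P P O O
P P P / K P P P / K P P P

Derivation:
Row 7: chart row 1, RS - tile across columns 1-13 and work as-is.
Row 8: chart row 2, WS - tiled (columns 1-13): K K K P / K K K P / K K K; work from column 13 back to 1 with K<->P swapped.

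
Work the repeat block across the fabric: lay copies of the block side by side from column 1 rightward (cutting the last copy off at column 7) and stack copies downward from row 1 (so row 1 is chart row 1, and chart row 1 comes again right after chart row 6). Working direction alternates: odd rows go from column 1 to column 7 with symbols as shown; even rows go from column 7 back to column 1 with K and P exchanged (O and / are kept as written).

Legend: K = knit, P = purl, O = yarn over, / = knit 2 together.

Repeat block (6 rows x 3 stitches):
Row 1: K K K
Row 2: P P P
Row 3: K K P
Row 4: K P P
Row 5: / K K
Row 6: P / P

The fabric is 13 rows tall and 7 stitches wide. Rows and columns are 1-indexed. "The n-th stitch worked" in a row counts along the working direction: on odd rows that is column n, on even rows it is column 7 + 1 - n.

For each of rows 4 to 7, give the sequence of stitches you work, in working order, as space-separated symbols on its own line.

Row 4: chart row 4, WS - tiled (columns 1-7): K P P K P P K; work from column 7 back to 1 with K<->P swapped.
Row 5: chart row 5, RS - tile across columns 1-7 and work as-is.
Row 6: chart row 6, WS - tiled (columns 1-7): P / P P / P P; work from column 7 back to 1 with K<->P swapped.
Row 7: chart row 1, RS - tile across columns 1-7 and work as-is.

Result:
P K K P K K P
/ K K / K K /
K K / K K / K
K K K K K K K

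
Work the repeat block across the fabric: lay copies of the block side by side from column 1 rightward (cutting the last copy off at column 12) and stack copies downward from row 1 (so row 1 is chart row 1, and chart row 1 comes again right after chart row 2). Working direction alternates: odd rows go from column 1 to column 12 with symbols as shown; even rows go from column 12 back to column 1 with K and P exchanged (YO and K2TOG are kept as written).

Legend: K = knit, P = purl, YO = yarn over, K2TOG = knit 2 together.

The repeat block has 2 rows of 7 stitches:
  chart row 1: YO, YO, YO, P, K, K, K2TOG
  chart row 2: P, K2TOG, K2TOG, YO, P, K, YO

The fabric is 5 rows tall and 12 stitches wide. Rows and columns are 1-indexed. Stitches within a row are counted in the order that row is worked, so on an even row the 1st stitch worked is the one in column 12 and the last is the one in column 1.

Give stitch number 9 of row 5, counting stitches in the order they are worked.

== STITCH ==
YO

Derivation:
For row 5: chart row = ((5-1) mod 2) + 1 = 1; this is a RS (odd) row.
Chart row 1 tiled across columns 1-12: YO YO YO P K K K2TOG YO YO YO P K
RS: work column 1 to column 12, symbols as charted — the tiled row is the row as worked.
Counting 9 along the worked row gives YO.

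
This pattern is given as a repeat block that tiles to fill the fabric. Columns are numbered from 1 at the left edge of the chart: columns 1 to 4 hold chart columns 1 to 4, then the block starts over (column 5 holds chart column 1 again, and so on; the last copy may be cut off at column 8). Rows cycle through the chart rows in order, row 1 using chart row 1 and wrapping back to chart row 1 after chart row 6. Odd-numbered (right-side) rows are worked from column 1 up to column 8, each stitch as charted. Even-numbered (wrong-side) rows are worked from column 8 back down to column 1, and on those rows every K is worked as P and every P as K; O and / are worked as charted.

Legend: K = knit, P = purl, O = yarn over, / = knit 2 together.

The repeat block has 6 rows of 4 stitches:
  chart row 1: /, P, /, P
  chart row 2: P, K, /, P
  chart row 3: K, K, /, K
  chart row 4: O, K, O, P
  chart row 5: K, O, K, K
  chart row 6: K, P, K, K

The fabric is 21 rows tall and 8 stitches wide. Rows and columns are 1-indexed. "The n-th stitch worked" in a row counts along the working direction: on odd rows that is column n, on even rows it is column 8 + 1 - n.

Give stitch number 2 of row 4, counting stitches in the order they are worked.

== STITCH ==
O

Derivation:
For row 4: chart row = ((4-1) mod 6) + 1 = 4; this is a WS (even) row.
Chart row 4 tiled across columns 1-8: O K O P O K O P
WS: work from column 8 back to column 1 (reverse the tiled row), swapping K<->P (O and / unchanged).
Row 4 as worked: K O P O K O P O
Counting 2 along the worked row gives O.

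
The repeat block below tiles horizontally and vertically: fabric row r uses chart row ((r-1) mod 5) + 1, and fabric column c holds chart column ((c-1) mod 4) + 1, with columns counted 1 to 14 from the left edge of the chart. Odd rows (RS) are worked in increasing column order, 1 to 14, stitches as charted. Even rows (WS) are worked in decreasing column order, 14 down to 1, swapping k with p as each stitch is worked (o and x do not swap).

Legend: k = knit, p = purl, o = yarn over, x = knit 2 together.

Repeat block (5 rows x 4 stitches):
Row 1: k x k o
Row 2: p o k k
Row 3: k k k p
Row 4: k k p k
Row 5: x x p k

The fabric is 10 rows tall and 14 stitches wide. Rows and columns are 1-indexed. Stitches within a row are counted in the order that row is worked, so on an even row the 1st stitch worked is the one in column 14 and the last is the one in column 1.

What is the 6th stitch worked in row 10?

== STITCH ==
x

Derivation:
Row 10 uses chart row ((10-1) mod 5)+1 = 5. Row 10 is even, so WS.
Chart row 5 tiled across columns 1-14: x x p k x x p k x x p k x x
Wrong side: read the tiled row from column 14 down to 1 and exchange k with p (leave o, x).
Row 10 as worked: x x p k x x p k x x p k x x
The 6th stitch worked is x.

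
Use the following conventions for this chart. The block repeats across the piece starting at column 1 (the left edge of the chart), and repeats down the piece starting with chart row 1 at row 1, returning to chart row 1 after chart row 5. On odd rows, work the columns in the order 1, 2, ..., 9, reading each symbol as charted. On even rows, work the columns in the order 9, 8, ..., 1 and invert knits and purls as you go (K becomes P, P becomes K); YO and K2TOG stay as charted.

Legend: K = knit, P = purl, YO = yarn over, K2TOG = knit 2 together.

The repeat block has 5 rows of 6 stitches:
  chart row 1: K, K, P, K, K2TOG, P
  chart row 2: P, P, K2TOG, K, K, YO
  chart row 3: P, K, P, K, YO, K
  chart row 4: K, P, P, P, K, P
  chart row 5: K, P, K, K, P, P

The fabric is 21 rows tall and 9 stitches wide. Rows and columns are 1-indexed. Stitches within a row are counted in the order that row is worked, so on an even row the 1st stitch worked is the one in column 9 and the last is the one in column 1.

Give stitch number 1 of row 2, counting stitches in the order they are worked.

For row 2: chart row = ((2-1) mod 5) + 1 = 2; this is a WS (even) row.
Chart row 2 tiled across columns 1-9: P P K2TOG K K YO P P K2TOG
Wrong side: read the tiled row from column 9 down to 1 and exchange K with P (leave YO, K2TOG).
Row 2 as worked: K2TOG K K YO P P K2TOG K K
Stitch 1 in working order -> K2TOG

Stitch:
K2TOG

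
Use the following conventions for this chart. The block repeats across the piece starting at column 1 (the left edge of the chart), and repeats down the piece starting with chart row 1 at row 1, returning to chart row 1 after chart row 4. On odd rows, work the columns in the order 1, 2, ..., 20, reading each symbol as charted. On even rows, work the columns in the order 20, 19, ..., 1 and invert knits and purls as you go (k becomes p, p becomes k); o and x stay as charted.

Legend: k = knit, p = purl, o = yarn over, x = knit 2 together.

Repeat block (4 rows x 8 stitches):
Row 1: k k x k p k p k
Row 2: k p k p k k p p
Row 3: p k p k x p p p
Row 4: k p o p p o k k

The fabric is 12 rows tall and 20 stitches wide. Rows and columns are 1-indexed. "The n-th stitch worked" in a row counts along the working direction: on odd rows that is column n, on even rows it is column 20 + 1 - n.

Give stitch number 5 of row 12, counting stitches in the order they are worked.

== STITCH ==
p

Derivation:
Row 12: (12-1) mod 4 = 3, so use chart row 4. Even row -> WS.
Chart row 4 tiled across columns 1-20: k p o p p o k k k p o p p o k k k p o p
WS row: flip the tiled sequence (start at column 20) and apply k<->p; o and x stay.
Row 12 as worked: k o k p p p o k k o k p p p o k k o k p
The 5th stitch worked is p.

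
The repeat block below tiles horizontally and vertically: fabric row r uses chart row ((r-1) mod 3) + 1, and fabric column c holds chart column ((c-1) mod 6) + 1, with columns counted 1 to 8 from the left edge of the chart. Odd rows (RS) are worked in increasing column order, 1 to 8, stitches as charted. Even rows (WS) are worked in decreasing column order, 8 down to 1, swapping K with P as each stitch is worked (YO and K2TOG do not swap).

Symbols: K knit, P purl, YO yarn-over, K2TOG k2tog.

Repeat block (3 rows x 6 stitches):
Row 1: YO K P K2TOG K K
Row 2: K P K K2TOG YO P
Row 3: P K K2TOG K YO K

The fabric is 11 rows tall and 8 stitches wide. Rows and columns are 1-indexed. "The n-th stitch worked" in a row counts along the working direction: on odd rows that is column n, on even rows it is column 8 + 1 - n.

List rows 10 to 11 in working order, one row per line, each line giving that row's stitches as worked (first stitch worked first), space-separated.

Result:
P YO P P K2TOG K P YO
K P K K2TOG YO P K P

Derivation:
Row 10: chart row 1, WS - tiled (columns 1-8): YO K P K2TOG K K YO K; work from column 8 back to 1 with K<->P swapped.
Row 11: chart row 2, RS - tile across columns 1-8 and work as-is.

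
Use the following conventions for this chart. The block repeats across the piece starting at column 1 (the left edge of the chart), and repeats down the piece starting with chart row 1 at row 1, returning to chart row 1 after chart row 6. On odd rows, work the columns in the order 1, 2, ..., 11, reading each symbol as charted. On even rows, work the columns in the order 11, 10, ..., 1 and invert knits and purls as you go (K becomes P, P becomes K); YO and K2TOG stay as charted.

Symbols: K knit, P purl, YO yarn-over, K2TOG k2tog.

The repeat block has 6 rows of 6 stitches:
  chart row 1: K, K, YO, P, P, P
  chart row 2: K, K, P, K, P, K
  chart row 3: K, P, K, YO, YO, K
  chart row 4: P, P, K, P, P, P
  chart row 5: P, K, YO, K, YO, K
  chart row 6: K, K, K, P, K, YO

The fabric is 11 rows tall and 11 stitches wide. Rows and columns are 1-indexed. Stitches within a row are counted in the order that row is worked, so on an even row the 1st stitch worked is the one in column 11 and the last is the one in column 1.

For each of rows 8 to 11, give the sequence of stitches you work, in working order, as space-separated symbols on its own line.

Row 8: chart row 2, WS - tiled (columns 1-11): K K P K P K K K P K P; work from column 11 back to 1 with K<->P swapped.
Row 9: chart row 3, RS - tile across columns 1-11 and work as-is.
Row 10: chart row 4, WS - tiled (columns 1-11): P P K P P P P P K P P; work from column 11 back to 1 with K<->P swapped.
Row 11: chart row 5, RS - tile across columns 1-11 and work as-is.

Result:
K P K P P P K P K P P
K P K YO YO K K P K YO YO
K K P K K K K K P K K
P K YO K YO K P K YO K YO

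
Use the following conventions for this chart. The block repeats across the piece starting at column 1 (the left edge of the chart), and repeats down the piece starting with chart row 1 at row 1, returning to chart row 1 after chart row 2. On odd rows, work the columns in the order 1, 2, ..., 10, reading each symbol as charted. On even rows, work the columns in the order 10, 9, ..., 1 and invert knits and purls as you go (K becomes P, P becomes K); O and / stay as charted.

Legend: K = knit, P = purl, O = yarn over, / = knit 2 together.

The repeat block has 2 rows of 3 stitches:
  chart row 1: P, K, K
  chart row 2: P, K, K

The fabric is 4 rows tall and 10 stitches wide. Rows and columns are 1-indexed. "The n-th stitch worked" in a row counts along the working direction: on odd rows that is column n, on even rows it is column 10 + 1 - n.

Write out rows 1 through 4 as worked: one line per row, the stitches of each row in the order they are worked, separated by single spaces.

Row 1: chart row 1, RS - tile across columns 1-10 and work as-is.
Row 2: chart row 2, WS - tiled (columns 1-10): P K K P K K P K K P; work from column 10 back to 1 with K<->P swapped.
Row 3: chart row 1, RS - tile across columns 1-10 and work as-is.
Row 4: chart row 2, WS - tiled (columns 1-10): P K K P K K P K K P; work from column 10 back to 1 with K<->P swapped.

== ROWS AS WORKED ==
P K K P K K P K K P
K P P K P P K P P K
P K K P K K P K K P
K P P K P P K P P K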